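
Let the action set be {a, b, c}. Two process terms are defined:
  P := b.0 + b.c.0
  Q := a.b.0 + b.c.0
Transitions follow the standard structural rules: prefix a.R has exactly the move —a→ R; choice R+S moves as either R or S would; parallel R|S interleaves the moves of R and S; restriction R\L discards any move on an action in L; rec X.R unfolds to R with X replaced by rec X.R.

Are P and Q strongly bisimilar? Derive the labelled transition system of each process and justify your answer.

P's transition system — 3 states:
  u0 = b.0 + b.c.0 ⊢ =b=> u1, =b=> u2
  u1 = 0 ⊢ ∅
  u2 = c.0 ⊢ =c=> u1
Q's transition system — 4 states:
  v0 = a.b.0 + b.c.0 ⊢ =a=> v1, =b=> v2
  v1 = b.0 ⊢ =b=> v3
  v2 = c.0 ⊢ =c=> v3
  v3 = 0 ⊢ ∅
Bisimilarity quotient blocks:
  B0 = {u0}
  B1 = {u2, v2}
  B2 = {u1, v3}
  B3 = {v0}
  B4 = {v1}
u0 ∈ B0, v0 ∈ B3 → different blocks

P ≁ Q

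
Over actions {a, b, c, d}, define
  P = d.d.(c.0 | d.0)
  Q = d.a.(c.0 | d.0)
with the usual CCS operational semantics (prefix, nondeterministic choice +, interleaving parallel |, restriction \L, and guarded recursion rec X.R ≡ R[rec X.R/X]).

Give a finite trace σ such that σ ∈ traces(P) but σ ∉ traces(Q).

P's transition system — 6 states:
  s0 = d.d.(c.0 | d.0) | =d=> s1
  s1 = d.(c.0 | d.0) | =d=> s2
  s2 = c.0 | d.0 | =c=> s3, =d=> s4
  s3 = 0 | d.0 | =d=> s5
  s4 = c.0 | 0 | =c=> s5
  s5 = 0 | 0 | ∅
Q's transition system — 6 states:
  t0 = d.a.(c.0 | d.0) | =d=> t1
  t1 = a.(c.0 | d.0) | =a=> t2
  t2 = c.0 | d.0 | =c=> t3, =d=> t4
  t3 = 0 | d.0 | =d=> t5
  t4 = c.0 | 0 | =c=> t5
  t5 = 0 | 0 | ∅
Trace ⟨dd⟩ through P, begin at {s0}:
  after d @ step 1: {s1}
  after d @ step 2: {s2}
  P completes σ.
Trace ⟨dd⟩ through Q, begin at {t0}:
  after d @ step 1: {t1}
  after d @ step 2: ∅ (Q stuck)

dd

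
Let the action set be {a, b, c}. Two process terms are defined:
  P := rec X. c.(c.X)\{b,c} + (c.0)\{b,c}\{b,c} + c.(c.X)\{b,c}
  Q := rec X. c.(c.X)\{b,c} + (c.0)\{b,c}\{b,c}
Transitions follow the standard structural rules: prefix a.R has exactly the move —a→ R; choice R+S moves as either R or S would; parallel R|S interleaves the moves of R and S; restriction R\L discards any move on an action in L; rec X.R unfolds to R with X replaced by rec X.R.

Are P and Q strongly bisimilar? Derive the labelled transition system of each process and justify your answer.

YES

P's transition system — 2 states:
  m0 = rec X. c.(c.X)\{b,c} + (c.0)\{b,c}\{b,c} + c.(c.X)\{b,c} :: —c→ m1
  m1 = (c.(rec X. c.(c.X)\{b,c} + (c.0)\{b,c}\{b,c} + c.(c.X)\{b,c}))\{b,c} :: stopped
Q's transition system — 2 states:
  n0 = rec X. c.(c.X)\{b,c} + (c.0)\{b,c}\{b,c} :: —c→ n1
  n1 = (c.(rec X. c.(c.X)\{b,c} + (c.0)\{b,c}\{b,c}))\{b,c} :: stopped
Coarsest stable partition (strong bisimilarity classes):
  B0 = {m0, n0}
  B1 = {m1, n1}
m0 ∈ B0, n0 ∈ B0 → same block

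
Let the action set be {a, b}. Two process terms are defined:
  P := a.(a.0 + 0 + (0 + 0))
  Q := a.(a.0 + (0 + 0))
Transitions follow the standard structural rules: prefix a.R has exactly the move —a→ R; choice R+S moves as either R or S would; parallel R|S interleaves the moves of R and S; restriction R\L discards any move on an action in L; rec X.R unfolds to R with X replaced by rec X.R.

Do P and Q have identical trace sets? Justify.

trace-equivalent

LTS(P): 3 reachable states
  m0 = a.(a.0 + 0 + (0 + 0)) → --a--▸ m1
  m1 = a.0 + 0 + (0 + 0) → --a--▸ m2
  m2 = 0 → deadlocked
LTS(Q): 3 reachable states
  n0 = a.(a.0 + (0 + 0)) → --a--▸ n1
  n1 = a.0 + (0 + 0) → --a--▸ n2
  n2 = 0 → deadlocked
Bisimilarity quotient blocks:
  B0 = {m0, n0}
  B1 = {m1, n1}
  B2 = {m2, n2}
m0 ∈ B0, n0 ∈ B0 → same block
Bisimilar ⇒ trace-equivalent.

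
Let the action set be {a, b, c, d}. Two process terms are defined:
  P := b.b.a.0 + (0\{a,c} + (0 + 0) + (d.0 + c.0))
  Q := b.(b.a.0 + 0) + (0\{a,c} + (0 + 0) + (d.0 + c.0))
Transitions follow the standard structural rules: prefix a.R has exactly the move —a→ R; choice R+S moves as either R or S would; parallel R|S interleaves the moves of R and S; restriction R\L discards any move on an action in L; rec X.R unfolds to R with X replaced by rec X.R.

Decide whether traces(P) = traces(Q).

LTS(P): 4 reachable states
  m0 = b.b.a.0 + (0\{a,c} + (0 + 0) + (d.0 + c.0)) :: --b--▸ m1, --c--▸ m2, --d--▸ m2
  m1 = b.a.0 :: --b--▸ m3
  m2 = 0 :: stopped
  m3 = a.0 :: --a--▸ m2
LTS(Q): 4 reachable states
  n0 = b.(b.a.0 + 0) + (0\{a,c} + (0 + 0) + (d.0 + c.0)) :: --b--▸ n1, --c--▸ n2, --d--▸ n2
  n1 = b.a.0 + 0 :: --b--▸ n3
  n2 = 0 :: stopped
  n3 = a.0 :: --a--▸ n2
Partition-refinement fixed point:
  B0 = {m0, n0}
  B1 = {m1, n1}
  B2 = {m3, n3}
  B3 = {m2, n2}
m0 ∈ B0, n0 ∈ B0 → same block
Bisimilar ⇒ trace-equivalent.

YES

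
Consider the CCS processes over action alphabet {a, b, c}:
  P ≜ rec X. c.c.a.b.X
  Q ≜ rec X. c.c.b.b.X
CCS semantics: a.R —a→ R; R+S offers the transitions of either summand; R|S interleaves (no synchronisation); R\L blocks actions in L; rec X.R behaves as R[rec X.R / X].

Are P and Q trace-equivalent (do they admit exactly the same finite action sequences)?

P's transition system — 4 states:
  s0 = rec X. c.c.a.b.X :: ··c··> s1
  s1 = c.a.b.(rec X. c.c.a.b.X) :: ··c··> s2
  s2 = a.b.(rec X. c.c.a.b.X) :: ··a··> s3
  s3 = b.(rec X. c.c.a.b.X) :: ··b··> s0
Q's transition system — 4 states:
  t0 = rec X. c.c.b.b.X :: ··c··> t1
  t1 = c.b.b.(rec X. c.c.b.b.X) :: ··c··> t2
  t2 = b.b.(rec X. c.c.b.b.X) :: ··b··> t3
  t3 = b.(rec X. c.c.b.b.X) :: ··b··> t0
Run σ = ⟨cca⟩ on P: start {s0}
  step 1 (c): {s1}
  step 2 (c): {s2}
  step 3 (a): {s3}
  ✓ P
Run σ = ⟨cca⟩ on Q: start {t0}
  step 1 (c): {t1}
  step 2 (c): {t2}
  step 3 (a): ∅ (Q stuck)

traces(P) ≠ traces(Q) — witness ⟨cca⟩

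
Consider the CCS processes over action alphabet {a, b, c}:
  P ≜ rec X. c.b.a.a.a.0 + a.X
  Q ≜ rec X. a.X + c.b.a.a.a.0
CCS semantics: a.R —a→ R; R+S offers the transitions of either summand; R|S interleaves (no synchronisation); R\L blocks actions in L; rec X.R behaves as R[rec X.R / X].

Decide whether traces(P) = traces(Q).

Reachable graph of P (6 states):
  u0 = rec X. c.b.a.a.a.0 + a.X ⊢ =a=> u0, =c=> u1
  u1 = b.a.a.a.0 ⊢ =b=> u2
  u2 = a.a.a.0 ⊢ =a=> u3
  u3 = a.a.0 ⊢ =a=> u4
  u4 = a.0 ⊢ =a=> u5
  u5 = 0 ⊢ (no moves)
Reachable graph of Q (6 states):
  v0 = rec X. a.X + c.b.a.a.a.0 ⊢ =a=> v0, =c=> v1
  v1 = b.a.a.a.0 ⊢ =b=> v2
  v2 = a.a.a.0 ⊢ =a=> v3
  v3 = a.a.0 ⊢ =a=> v4
  v4 = a.0 ⊢ =a=> v5
  v5 = 0 ⊢ (no moves)
Coarsest stable partition (strong bisimilarity classes):
  B0 = {u0, v0}
  B1 = {u1, v1}
  B2 = {u2, v2}
  B3 = {u3, v3}
  B4 = {u4, v4}
  B5 = {u5, v5}
u0 ∈ B0, v0 ∈ B0 → same block
Bisimilar ⇒ trace-equivalent.

YES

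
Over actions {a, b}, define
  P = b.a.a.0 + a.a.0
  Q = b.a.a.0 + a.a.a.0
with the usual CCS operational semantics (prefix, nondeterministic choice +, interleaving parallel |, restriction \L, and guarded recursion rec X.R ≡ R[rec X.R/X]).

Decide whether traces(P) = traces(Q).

trace-distinct — witness ⟨aaa⟩

Reachable graph of P (4 states):
  m0 = b.a.a.0 + a.a.0 has moves ··a··> m1, ··b··> m2
  m1 = a.0 has moves ··a··> m3
  m2 = a.a.0 has moves ··a··> m1
  m3 = 0 has moves (no moves)
Reachable graph of Q (4 states):
  n0 = b.a.a.0 + a.a.a.0 has moves ··a··> n1, ··b··> n1
  n1 = a.a.0 has moves ··a··> n2
  n2 = a.0 has moves ··a··> n3
  n3 = 0 has moves (no moves)
Trace ⟨aaa⟩ through Q, begin at {n0}:
  [1] a ⇒ {n1}
  [2] a ⇒ {n2}
  [3] a ⇒ {n3}
  ✓ Q
Trace ⟨aaa⟩ through P, begin at {m0}:
  [1] a ⇒ {m1}
  [2] a ⇒ {m3}
  [3] a ⇒ no successor for P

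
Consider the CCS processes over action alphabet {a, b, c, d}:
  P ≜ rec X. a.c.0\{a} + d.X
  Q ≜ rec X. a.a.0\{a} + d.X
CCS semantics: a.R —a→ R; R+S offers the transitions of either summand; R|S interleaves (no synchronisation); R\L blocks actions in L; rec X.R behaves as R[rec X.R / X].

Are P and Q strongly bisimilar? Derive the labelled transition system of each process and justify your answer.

not bisimilar

LTS(P): 3 reachable states
  m0 = rec X. a.c.0\{a} + d.X | ··a··> m1, ··d··> m0
  m1 = c.0\{a} | ··c··> m2
  m2 = 0\{a} | deadlocked
LTS(Q): 3 reachable states
  n0 = rec X. a.a.0\{a} + d.X | ··a··> n1, ··d··> n0
  n1 = a.0\{a} | ··a··> n2
  n2 = 0\{a} | deadlocked
Coarsest stable partition (strong bisimilarity classes):
  B0 = {m0}
  B1 = {m1}
  B2 = {m2, n2}
  B3 = {n0}
  B4 = {n1}
m0 ∈ B0, n0 ∈ B3 → different blocks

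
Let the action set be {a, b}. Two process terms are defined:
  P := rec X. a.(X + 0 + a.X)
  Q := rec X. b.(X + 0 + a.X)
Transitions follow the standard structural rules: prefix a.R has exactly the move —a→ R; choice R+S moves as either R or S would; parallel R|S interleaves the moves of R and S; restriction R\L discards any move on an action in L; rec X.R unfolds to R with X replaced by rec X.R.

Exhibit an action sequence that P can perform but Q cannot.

a

Reachable graph of P (2 states):
  s0 = rec X. a.(X + 0 + a.X) ⊢ —a→ s1
  s1 = (rec X. a.(X + 0 + a.X)) + 0 + a.(rec X. a.(X + 0 + a.X)) ⊢ —a→ s0, —a→ s1
Reachable graph of Q (2 states):
  t0 = rec X. b.(X + 0 + a.X) ⊢ —b→ t1
  t1 = (rec X. b.(X + 0 + a.X)) + 0 + a.(rec X. b.(X + 0 + a.X)) ⊢ —a→ t0, —b→ t1
Trace ⟨a⟩ through P, begin at {s0}:
  step 1 (a): {s1}
  — P admits the full trace.
Trace ⟨a⟩ through Q, begin at {t0}:
  step 1 (a): ∅  — Q cannot continue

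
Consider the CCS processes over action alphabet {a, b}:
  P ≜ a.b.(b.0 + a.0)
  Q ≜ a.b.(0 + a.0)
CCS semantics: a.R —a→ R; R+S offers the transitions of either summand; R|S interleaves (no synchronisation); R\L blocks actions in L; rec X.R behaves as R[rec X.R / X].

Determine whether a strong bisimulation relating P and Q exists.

P's transition system — 4 states:
  p0 = a.b.(b.0 + a.0) | ··a··> p1
  p1 = b.(b.0 + a.0) | ··b··> p2
  p2 = b.0 + a.0 | ··a··> p3, ··b··> p3
  p3 = 0 | (no moves)
Q's transition system — 4 states:
  q0 = a.b.(0 + a.0) | ··a··> q1
  q1 = b.(0 + a.0) | ··b··> q2
  q2 = 0 + a.0 | ··a··> q3
  q3 = 0 | (no moves)
Coarsest stable partition (strong bisimilarity classes):
  B0 = {p0}
  B1 = {p1}
  B2 = {p2}
  B3 = {p3, q3}
  B4 = {q0}
  B5 = {q1}
  B6 = {q2}
p0 ∈ B0, q0 ∈ B4 → different blocks

NO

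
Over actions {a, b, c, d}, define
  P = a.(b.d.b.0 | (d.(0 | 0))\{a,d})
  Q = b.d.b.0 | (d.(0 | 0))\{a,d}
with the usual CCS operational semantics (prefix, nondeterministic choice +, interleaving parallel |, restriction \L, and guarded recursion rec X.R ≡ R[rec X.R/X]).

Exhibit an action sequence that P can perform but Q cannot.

P's transition system — 5 states:
  p0 = a.(b.d.b.0 | (d.(0 | 0))\{a,d}) ⊢ ··a··> p1
  p1 = b.d.b.0 | (d.(0 | 0))\{a,d} ⊢ ··b··> p2
  p2 = d.b.0 | (d.(0 | 0))\{a,d} ⊢ ··d··> p3
  p3 = b.0 | (d.(0 | 0))\{a,d} ⊢ ··b··> p4
  p4 = 0 | (d.(0 | 0))\{a,d} ⊢ ·
Q's transition system — 4 states:
  q0 = b.d.b.0 | (d.(0 | 0))\{a,d} ⊢ ··b··> q1
  q1 = d.b.0 | (d.(0 | 0))\{a,d} ⊢ ··d··> q2
  q2 = b.0 | (d.(0 | 0))\{a,d} ⊢ ··b··> q3
  q3 = 0 | (d.(0 | 0))\{a,d} ⊢ ·
Trace ⟨a⟩ through P, begin at {p0}:
  step 1 (a): {p1}
  — P admits the full trace.
Trace ⟨a⟩ through Q, begin at {q0}:
  step 1 (a): no successor for Q

a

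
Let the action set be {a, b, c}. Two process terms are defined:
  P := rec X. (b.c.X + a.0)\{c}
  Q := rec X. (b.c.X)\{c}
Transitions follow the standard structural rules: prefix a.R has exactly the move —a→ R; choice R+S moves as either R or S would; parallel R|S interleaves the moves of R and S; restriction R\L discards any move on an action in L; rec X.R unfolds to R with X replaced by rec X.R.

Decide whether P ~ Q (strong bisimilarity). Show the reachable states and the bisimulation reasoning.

not bisimilar

LTS(P): 3 reachable states
  u0 = rec X. (b.c.X + a.0)\{c} has moves --a--▸ u1, --b--▸ u2
  u1 = 0\{c} has moves ∅
  u2 = (c.(rec X. (b.c.X + a.0)\{c}))\{c} has moves ∅
LTS(Q): 2 reachable states
  v0 = rec X. (b.c.X)\{c} has moves --b--▸ v1
  v1 = (c.(rec X. (b.c.X)\{c}))\{c} has moves ∅
Coarsest stable partition (strong bisimilarity classes):
  B0 = {u0}
  B1 = {u1, u2, v1}
  B2 = {v0}
u0 ∈ B0, v0 ∈ B2 → different blocks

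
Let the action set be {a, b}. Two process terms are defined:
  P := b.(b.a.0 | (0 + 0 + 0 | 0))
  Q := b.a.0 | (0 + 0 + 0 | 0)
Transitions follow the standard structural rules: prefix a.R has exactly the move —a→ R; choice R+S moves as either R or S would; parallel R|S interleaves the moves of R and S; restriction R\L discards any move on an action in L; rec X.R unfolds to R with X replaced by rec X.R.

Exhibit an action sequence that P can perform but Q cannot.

bb

P's transition system — 4 states:
  s0 = b.(b.a.0 | (0 + 0 + 0 | 0)) → —b→ s1
  s1 = b.a.0 | (0 + 0 + 0 | 0) → —b→ s2
  s2 = a.0 | (0 + 0 + 0 | 0) → —a→ s3
  s3 = 0 | (0 + 0 + 0 | 0) → deadlocked
Q's transition system — 3 states:
  t0 = b.a.0 | (0 + 0 + 0 | 0) → —b→ t1
  t1 = a.0 | (0 + 0 + 0 | 0) → —a→ t2
  t2 = 0 | (0 + 0 + 0 | 0) → deadlocked
Run σ = ⟨bb⟩ on P: start {s0}
  after b @ step 1: {s1}
  after b @ step 2: {s2}
  P completes σ.
Run σ = ⟨bb⟩ on Q: start {t0}
  after b @ step 1: {t1}
  after b @ step 2: ∅  — Q cannot continue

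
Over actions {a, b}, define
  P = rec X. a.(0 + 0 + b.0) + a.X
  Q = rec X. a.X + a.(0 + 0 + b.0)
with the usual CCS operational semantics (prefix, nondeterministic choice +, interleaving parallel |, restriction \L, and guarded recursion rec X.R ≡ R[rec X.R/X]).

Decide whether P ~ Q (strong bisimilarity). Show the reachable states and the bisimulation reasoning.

P's transition system — 3 states:
  s0 = rec X. a.(0 + 0 + b.0) + a.X → ··a··> s0, ··a··> s1
  s1 = 0 + 0 + b.0 → ··b··> s2
  s2 = 0 → (no moves)
Q's transition system — 3 states:
  t0 = rec X. a.X + a.(0 + 0 + b.0) → ··a··> t0, ··a··> t1
  t1 = 0 + 0 + b.0 → ··b··> t2
  t2 = 0 → (no moves)
Partition-refinement fixed point:
  B0 = {s0, t0}
  B1 = {s1, t1}
  B2 = {s2, t2}
s0 ∈ B0, t0 ∈ B0 → same block

YES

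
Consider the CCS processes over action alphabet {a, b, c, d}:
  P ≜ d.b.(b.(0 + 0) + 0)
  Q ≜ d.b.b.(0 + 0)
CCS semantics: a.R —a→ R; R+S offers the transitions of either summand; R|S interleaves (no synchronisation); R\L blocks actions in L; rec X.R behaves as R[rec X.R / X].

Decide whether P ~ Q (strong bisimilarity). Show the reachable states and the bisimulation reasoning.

YES

P's transition system — 4 states:
  m0 = d.b.(b.(0 + 0) + 0) → -d-> m1
  m1 = b.(b.(0 + 0) + 0) → -b-> m2
  m2 = b.(0 + 0) + 0 → -b-> m3
  m3 = 0 + 0 → (no moves)
Q's transition system — 4 states:
  n0 = d.b.b.(0 + 0) → -d-> n1
  n1 = b.b.(0 + 0) → -b-> n2
  n2 = b.(0 + 0) → -b-> n3
  n3 = 0 + 0 → (no moves)
Bisimilarity quotient blocks:
  B0 = {m0, n0}
  B1 = {m1, n1}
  B2 = {m2, n2}
  B3 = {m3, n3}
m0 ∈ B0, n0 ∈ B0 → same block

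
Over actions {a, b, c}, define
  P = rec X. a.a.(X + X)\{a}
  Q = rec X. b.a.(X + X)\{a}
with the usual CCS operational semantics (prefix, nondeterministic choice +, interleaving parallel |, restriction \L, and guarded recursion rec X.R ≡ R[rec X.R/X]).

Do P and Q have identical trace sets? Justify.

traces(P) ≠ traces(Q) — witness ⟨a⟩

P's transition system — 3 states:
  p0 = rec X. a.a.(X + X)\{a} :: ··a··> p1
  p1 = a.((rec X. a.a.(X + X)\{a}) + (rec X. a.a.(X + X)\{a}))\{a} :: ··a··> p2
  p2 = ((rec X. a.a.(X + X)\{a}) + (rec X. a.a.(X + X)\{a}))\{a} :: ∅
Q's transition system — 4 states:
  q0 = rec X. b.a.(X + X)\{a} :: ··b··> q1
  q1 = a.((rec X. b.a.(X + X)\{a}) + (rec X. b.a.(X + X)\{a}))\{a} :: ··a··> q2
  q2 = ((rec X. b.a.(X + X)\{a}) + (rec X. b.a.(X + X)\{a}))\{a} :: ··b··> q3
  q3 = (a.((rec X. b.a.(X + X)\{a}) + (rec X. b.a.(X + X)\{a}))\{a})\{a} :: ∅
Executing a from P (initial set {p0}):
  after a @ step 1: {p1}
  P completes σ.
Executing a from Q (initial set {q0}):
  after a @ step 1: ∅ (Q stuck)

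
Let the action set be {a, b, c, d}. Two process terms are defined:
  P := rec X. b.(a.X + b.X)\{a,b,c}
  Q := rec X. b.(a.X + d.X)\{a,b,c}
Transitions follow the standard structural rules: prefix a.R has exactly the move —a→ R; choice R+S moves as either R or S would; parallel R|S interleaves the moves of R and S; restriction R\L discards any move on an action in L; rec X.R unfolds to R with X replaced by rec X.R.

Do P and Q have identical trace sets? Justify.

P's transition system — 2 states:
  p0 = rec X. b.(a.X + b.X)\{a,b,c} :: =b=> p1
  p1 = (a.(rec X. b.(a.X + b.X)\{a,b,c}) + b.(rec X. b.(a.X + b.X)\{a,b,c}))\{a,b,c} :: ·
Q's transition system — 3 states:
  q0 = rec X. b.(a.X + d.X)\{a,b,c} :: =b=> q1
  q1 = (a.(rec X. b.(a.X + d.X)\{a,b,c}) + d.(rec X. b.(a.X + d.X)\{a,b,c}))\{a,b,c} :: =d=> q2
  q2 = (rec X. b.(a.X + d.X)\{a,b,c})\{a,b,c} :: ·
Run σ = ⟨bd⟩ on Q: start {q0}
  step 1 (b): {q1}
  step 2 (d): {q2}
  ✓ Q
Run σ = ⟨bd⟩ on P: start {p0}
  step 1 (b): {p1}
  step 2 (d): ∅  — P cannot continue

trace-distinct — witness ⟨bd⟩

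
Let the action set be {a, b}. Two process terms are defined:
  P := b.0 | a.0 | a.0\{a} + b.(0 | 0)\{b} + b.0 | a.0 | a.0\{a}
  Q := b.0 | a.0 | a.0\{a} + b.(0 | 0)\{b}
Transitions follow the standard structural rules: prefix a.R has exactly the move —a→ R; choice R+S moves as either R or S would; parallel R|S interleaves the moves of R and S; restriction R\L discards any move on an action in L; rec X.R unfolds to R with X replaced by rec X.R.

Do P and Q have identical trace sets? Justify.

Reachable graph of P (9 states):
  s0 = b.0 | a.0 | a.0\{a} + b.(0 | 0)\{b} + b.0 | a.0 | a.0\{a} | —a→ s1, —a→ s2, —b→ s3, —b→ s4
  s1 = b.0 | 0 | a.0\{a} | —a→ s5, —b→ s6
  s2 = b.0 | a.0 | 0\{a} | —a→ s5, —b→ s7
  s3 = (0 | 0)\{b} | (no moves)
  s4 = 0 | a.0 | a.0\{a} | —a→ s6, —a→ s7
  s5 = b.0 | 0 | 0\{a} | —b→ s8
  s6 = 0 | 0 | a.0\{a} | —a→ s8
  s7 = 0 | a.0 | 0\{a} | —a→ s8
  s8 = 0 | 0 | 0\{a} | (no moves)
Reachable graph of Q (9 states):
  t0 = b.0 | a.0 | a.0\{a} + b.(0 | 0)\{b} | —a→ t1, —a→ t2, —b→ t3, —b→ t4
  t1 = b.0 | 0 | a.0\{a} | —a→ t5, —b→ t6
  t2 = b.0 | a.0 | 0\{a} | —a→ t5, —b→ t7
  t3 = (0 | 0)\{b} | (no moves)
  t4 = 0 | a.0 | a.0\{a} | —a→ t6, —a→ t7
  t5 = b.0 | 0 | 0\{a} | —b→ t8
  t6 = 0 | 0 | a.0\{a} | —a→ t8
  t7 = 0 | a.0 | 0\{a} | —a→ t8
  t8 = 0 | 0 | 0\{a} | (no moves)
Coarsest stable partition (strong bisimilarity classes):
  B0 = {s0, t0}
  B1 = {s1, s2, t1, t2}
  B2 = {s6, s7, t6, t7}
  B3 = {s3, s8, t3, t8}
  B4 = {s5, t5}
  B5 = {s4, t4}
s0 ∈ B0, t0 ∈ B0 → same block
Bisimilar ⇒ trace-equivalent.

traces(P) = traces(Q)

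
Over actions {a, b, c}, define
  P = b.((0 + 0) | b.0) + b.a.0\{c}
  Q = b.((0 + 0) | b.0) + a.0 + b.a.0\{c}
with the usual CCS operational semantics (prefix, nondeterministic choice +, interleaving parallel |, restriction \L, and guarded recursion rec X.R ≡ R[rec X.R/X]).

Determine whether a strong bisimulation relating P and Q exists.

P ≁ Q

P's transition system — 5 states:
  s0 = b.((0 + 0) | b.0) + b.a.0\{c} :: —b→ s1, —b→ s2
  s1 = (0 + 0) | b.0 :: —b→ s3
  s2 = a.0\{c} :: —a→ s4
  s3 = (0 + 0) | 0 :: ∅
  s4 = 0\{c} :: ∅
Q's transition system — 6 states:
  t0 = b.((0 + 0) | b.0) + a.0 + b.a.0\{c} :: —a→ t1, —b→ t2, —b→ t3
  t1 = 0 :: ∅
  t2 = (0 + 0) | b.0 :: —b→ t4
  t3 = a.0\{c} :: —a→ t5
  t4 = (0 + 0) | 0 :: ∅
  t5 = 0\{c} :: ∅
Coarsest stable partition (strong bisimilarity classes):
  B0 = {s0}
  B1 = {s2, t3}
  B2 = {s3, s4, t1, t4, t5}
  B3 = {s1, t2}
  B4 = {t0}
s0 ∈ B0, t0 ∈ B4 → different blocks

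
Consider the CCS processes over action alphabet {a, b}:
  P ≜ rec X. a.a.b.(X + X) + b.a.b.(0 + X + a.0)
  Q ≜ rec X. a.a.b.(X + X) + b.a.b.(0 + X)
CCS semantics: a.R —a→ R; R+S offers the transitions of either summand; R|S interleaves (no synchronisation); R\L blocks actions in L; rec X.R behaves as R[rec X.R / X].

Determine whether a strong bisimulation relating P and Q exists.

P's transition system — 8 states:
  s0 = rec X. a.a.b.(X + X) + b.a.b.(0 + X + a.0) has moves --a--▸ s1, --b--▸ s2
  s1 = a.b.((rec X. a.a.b.(X + X) + b.a.b.(0 + X + a.0)) + (rec X. a.a.b.(X + X) + b.a.b.(0 + X + a.0))) has moves --a--▸ s3
  s2 = a.b.(0 + (rec X. a.a.b.(X + X) + b.a.b.(0 + X + a.0)) + a.0) has moves --a--▸ s4
  s3 = b.((rec X. a.a.b.(X + X) + b.a.b.(0 + X + a.0)) + (rec X. a.a.b.(X + X) + b.a.b.(0 + X + a.0))) has moves --b--▸ s5
  s4 = b.(0 + (rec X. a.a.b.(X + X) + b.a.b.(0 + X + a.0)) + a.0) has moves --b--▸ s6
  s5 = (rec X. a.a.b.(X + X) + b.a.b.(0 + X + a.0)) + (rec X. a.a.b.(X + X) + b.a.b.(0 + X + a.0)) has moves --a--▸ s1, --b--▸ s2
  s6 = 0 + (rec X. a.a.b.(X + X) + b.a.b.(0 + X + a.0)) + a.0 has moves --a--▸ s1, --a--▸ s7, --b--▸ s2
  s7 = 0 has moves ∅
Q's transition system — 7 states:
  t0 = rec X. a.a.b.(X + X) + b.a.b.(0 + X) has moves --a--▸ t1, --b--▸ t2
  t1 = a.b.((rec X. a.a.b.(X + X) + b.a.b.(0 + X)) + (rec X. a.a.b.(X + X) + b.a.b.(0 + X))) has moves --a--▸ t3
  t2 = a.b.(0 + (rec X. a.a.b.(X + X) + b.a.b.(0 + X))) has moves --a--▸ t4
  t3 = b.((rec X. a.a.b.(X + X) + b.a.b.(0 + X)) + (rec X. a.a.b.(X + X) + b.a.b.(0 + X))) has moves --b--▸ t5
  t4 = b.(0 + (rec X. a.a.b.(X + X) + b.a.b.(0 + X))) has moves --b--▸ t6
  t5 = (rec X. a.a.b.(X + X) + b.a.b.(0 + X)) + (rec X. a.a.b.(X + X) + b.a.b.(0 + X)) has moves --a--▸ t1, --b--▸ t2
  t6 = 0 + (rec X. a.a.b.(X + X) + b.a.b.(0 + X)) has moves --a--▸ t1, --b--▸ t2
Bisimilarity quotient blocks:
  B0 = {s0, s5}
  B1 = {s2}
  B2 = {s4}
  B3 = {s6}
  B4 = {s1}
  B5 = {s3}
  B6 = {s7}
  B7 = {t0, t5, t6}
  B8 = {t1, t2}
  B9 = {t3, t4}
s0 ∈ B0, t0 ∈ B7 → different blocks

P ≁ Q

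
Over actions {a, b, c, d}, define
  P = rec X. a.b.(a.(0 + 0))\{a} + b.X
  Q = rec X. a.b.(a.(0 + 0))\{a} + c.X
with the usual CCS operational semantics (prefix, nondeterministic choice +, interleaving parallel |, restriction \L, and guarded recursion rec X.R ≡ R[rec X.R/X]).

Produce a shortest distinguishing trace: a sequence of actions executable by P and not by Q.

Reachable graph of P (3 states):
  m0 = rec X. a.b.(a.(0 + 0))\{a} + b.X | --a--▸ m1, --b--▸ m0
  m1 = b.(a.(0 + 0))\{a} | --b--▸ m2
  m2 = (a.(0 + 0))\{a} | ·
Reachable graph of Q (3 states):
  n0 = rec X. a.b.(a.(0 + 0))\{a} + c.X | --a--▸ n1, --c--▸ n0
  n1 = b.(a.(0 + 0))\{a} | --b--▸ n2
  n2 = (a.(0 + 0))\{a} | ·
Trace ⟨b⟩ through P, begin at {m0}:
  [1] b ⇒ {m0}
  — P admits the full trace.
Trace ⟨b⟩ through Q, begin at {n0}:
  [1] b ⇒ ∅ (Q stuck)

b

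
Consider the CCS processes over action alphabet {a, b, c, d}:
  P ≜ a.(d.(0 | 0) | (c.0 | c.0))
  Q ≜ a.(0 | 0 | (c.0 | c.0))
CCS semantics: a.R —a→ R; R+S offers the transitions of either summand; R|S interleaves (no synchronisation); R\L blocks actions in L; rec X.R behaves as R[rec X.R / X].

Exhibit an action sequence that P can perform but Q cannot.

Reachable graph of P (9 states):
  m0 = a.(d.(0 | 0) | (c.0 | c.0)) → —a→ m1
  m1 = d.(0 | 0) | (c.0 | c.0) → —c→ m2, —c→ m3, —d→ m4
  m2 = d.(0 | 0) | (0 | c.0) → —c→ m5, —d→ m6
  m3 = d.(0 | 0) | (c.0 | 0) → —c→ m5, —d→ m7
  m4 = 0 | 0 | (c.0 | c.0) → —c→ m6, —c→ m7
  m5 = d.(0 | 0) | (0 | 0) → —d→ m8
  m6 = 0 | 0 | (0 | c.0) → —c→ m8
  m7 = 0 | 0 | (c.0 | 0) → —c→ m8
  m8 = 0 | 0 | (0 | 0) → (no moves)
Reachable graph of Q (5 states):
  n0 = a.(0 | 0 | (c.0 | c.0)) → —a→ n1
  n1 = 0 | 0 | (c.0 | c.0) → —c→ n2, —c→ n3
  n2 = 0 | 0 | (0 | c.0) → —c→ n4
  n3 = 0 | 0 | (c.0 | 0) → —c→ n4
  n4 = 0 | 0 | (0 | 0) → (no moves)
Run σ = ⟨ad⟩ on P: start {m0}
  after a @ step 1: {m1}
  after d @ step 2: {m4}
  P completes σ.
Run σ = ⟨ad⟩ on Q: start {n0}
  after a @ step 1: {n1}
  after d @ step 2: ∅ (Q stuck)

ad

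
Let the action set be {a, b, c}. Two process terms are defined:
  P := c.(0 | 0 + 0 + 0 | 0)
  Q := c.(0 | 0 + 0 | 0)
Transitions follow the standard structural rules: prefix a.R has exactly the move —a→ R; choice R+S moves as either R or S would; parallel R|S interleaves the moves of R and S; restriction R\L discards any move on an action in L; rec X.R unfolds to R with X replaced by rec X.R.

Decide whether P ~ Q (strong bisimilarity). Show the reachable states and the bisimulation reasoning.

P ~ Q

LTS(P): 2 reachable states
  p0 = c.(0 | 0 + 0 + 0 | 0) → --c--▸ p1
  p1 = 0 | 0 + 0 + 0 | 0 → ∅
LTS(Q): 2 reachable states
  q0 = c.(0 | 0 + 0 | 0) → --c--▸ q1
  q1 = 0 | 0 + 0 | 0 → ∅
Bisimilarity quotient blocks:
  B0 = {p0, q0}
  B1 = {p1, q1}
p0 ∈ B0, q0 ∈ B0 → same block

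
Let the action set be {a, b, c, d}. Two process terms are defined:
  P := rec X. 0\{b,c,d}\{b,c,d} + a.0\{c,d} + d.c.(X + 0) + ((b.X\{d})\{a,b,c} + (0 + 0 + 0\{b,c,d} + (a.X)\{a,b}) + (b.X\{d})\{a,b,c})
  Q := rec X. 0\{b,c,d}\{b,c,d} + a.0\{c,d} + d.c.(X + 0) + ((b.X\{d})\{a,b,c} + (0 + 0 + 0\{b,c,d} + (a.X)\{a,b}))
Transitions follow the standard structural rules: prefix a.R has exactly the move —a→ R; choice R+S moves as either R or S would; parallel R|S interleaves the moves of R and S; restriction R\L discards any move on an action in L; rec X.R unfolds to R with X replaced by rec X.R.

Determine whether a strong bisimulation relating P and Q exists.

P ~ Q

P's transition system — 4 states:
  u0 = rec X. 0\{b,c,d}\{b,c,d} + a.0\{c,d} + d.c.(X + 0) + ((b.X\{d})\{a,b,c} + (0 + 0 + 0\{b,c,d} + (a.X)\{a,b}) + (b.X\{d})\{a,b,c}) :: ··a··> u1, ··d··> u2
  u1 = 0\{c,d} :: ∅
  u2 = c.((rec X. 0\{b,c,d}\{b,c,d} + a.0\{c,d} + d.c.(X + 0) + ((b.X\{d})\{a,b,c} + (0 + 0 + 0\{b,c,d} + (a.X)\{a,b}) + (b.X\{d})\{a,b,c})) + 0) :: ··c··> u3
  u3 = (rec X. 0\{b,c,d}\{b,c,d} + a.0\{c,d} + d.c.(X + 0) + ((b.X\{d})\{a,b,c} + (0 + 0 + 0\{b,c,d} + (a.X)\{a,b}) + (b.X\{d})\{a,b,c})) + 0 :: ··a··> u1, ··d··> u2
Q's transition system — 4 states:
  v0 = rec X. 0\{b,c,d}\{b,c,d} + a.0\{c,d} + d.c.(X + 0) + ((b.X\{d})\{a,b,c} + (0 + 0 + 0\{b,c,d} + (a.X)\{a,b})) :: ··a··> v1, ··d··> v2
  v1 = 0\{c,d} :: ∅
  v2 = c.((rec X. 0\{b,c,d}\{b,c,d} + a.0\{c,d} + d.c.(X + 0) + ((b.X\{d})\{a,b,c} + (0 + 0 + 0\{b,c,d} + (a.X)\{a,b}))) + 0) :: ··c··> v3
  v3 = (rec X. 0\{b,c,d}\{b,c,d} + a.0\{c,d} + d.c.(X + 0) + ((b.X\{d})\{a,b,c} + (0 + 0 + 0\{b,c,d} + (a.X)\{a,b}))) + 0 :: ··a··> v1, ··d··> v2
Partition-refinement fixed point:
  B0 = {u0, u3, v0, v3}
  B1 = {u1, v1}
  B2 = {u2, v2}
u0 ∈ B0, v0 ∈ B0 → same block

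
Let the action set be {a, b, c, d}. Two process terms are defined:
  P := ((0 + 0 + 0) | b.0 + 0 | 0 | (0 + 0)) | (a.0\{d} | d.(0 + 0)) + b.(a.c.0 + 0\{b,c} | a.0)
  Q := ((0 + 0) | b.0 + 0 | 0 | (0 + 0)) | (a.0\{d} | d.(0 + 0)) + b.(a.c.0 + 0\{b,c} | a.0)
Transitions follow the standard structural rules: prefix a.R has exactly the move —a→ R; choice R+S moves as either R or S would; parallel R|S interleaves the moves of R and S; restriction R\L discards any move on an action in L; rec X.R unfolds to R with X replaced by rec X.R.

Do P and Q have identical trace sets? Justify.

trace-equivalent

LTS(P): 12 reachable states
  p0 = ((0 + 0 + 0) | b.0 + 0 | 0 | (0 + 0)) | (a.0\{d} | d.(0 + 0)) + b.(a.c.0 + 0\{b,c} | a.0) has moves -a-> p1, -b-> p2, -b-> p3, -d-> p4
  p1 = ((0 + 0 + 0) | b.0 + 0 | 0 | (0 + 0)) | (0\{d} | d.(0 + 0)) has moves -b-> p5, -d-> p6
  p2 = (0 + 0 + 0) | 0 | (a.0\{d} | d.(0 + 0)) has moves -a-> p5, -d-> p7
  p3 = a.c.0 + 0\{b,c} | a.0 has moves -a-> p8, -a-> p9
  p4 = ((0 + 0 + 0) | b.0 + 0 | 0 | (0 + 0)) | (a.0\{d} | (0 + 0)) has moves -a-> p6, -b-> p7
  p5 = (0 + 0 + 0) | 0 | (0\{d} | d.(0 + 0)) has moves -d-> p10
  p6 = ((0 + 0 + 0) | b.0 + 0 | 0 | (0 + 0)) | (0\{d} | (0 + 0)) has moves -b-> p10
  p7 = (0 + 0 + 0) | 0 | (a.0\{d} | (0 + 0)) has moves -a-> p10
  p8 = 0\{b,c} | 0 has moves ∅
  p9 = c.0 has moves -c-> p11
  p10 = (0 + 0 + 0) | 0 | (0\{d} | (0 + 0)) has moves ∅
  p11 = 0 has moves ∅
LTS(Q): 12 reachable states
  q0 = ((0 + 0) | b.0 + 0 | 0 | (0 + 0)) | (a.0\{d} | d.(0 + 0)) + b.(a.c.0 + 0\{b,c} | a.0) has moves -a-> q1, -b-> q2, -b-> q3, -d-> q4
  q1 = ((0 + 0) | b.0 + 0 | 0 | (0 + 0)) | (0\{d} | d.(0 + 0)) has moves -b-> q5, -d-> q6
  q2 = (0 + 0) | 0 | (a.0\{d} | d.(0 + 0)) has moves -a-> q5, -d-> q7
  q3 = a.c.0 + 0\{b,c} | a.0 has moves -a-> q8, -a-> q9
  q4 = ((0 + 0) | b.0 + 0 | 0 | (0 + 0)) | (a.0\{d} | (0 + 0)) has moves -a-> q6, -b-> q7
  q5 = (0 + 0) | 0 | (0\{d} | d.(0 + 0)) has moves -d-> q10
  q6 = ((0 + 0) | b.0 + 0 | 0 | (0 + 0)) | (0\{d} | (0 + 0)) has moves -b-> q10
  q7 = (0 + 0) | 0 | (a.0\{d} | (0 + 0)) has moves -a-> q10
  q8 = 0\{b,c} | 0 has moves ∅
  q9 = c.0 has moves -c-> q11
  q10 = (0 + 0) | 0 | (0\{d} | (0 + 0)) has moves ∅
  q11 = 0 has moves ∅
Partition-refinement fixed point:
  B0 = {p0, q0}
  B1 = {p3, q3}
  B2 = {p10, p11, p8, q10, q11, q8}
  B3 = {p9, q9}
  B4 = {p4, q4}
  B5 = {p7, q7}
  B6 = {p6, q6}
  B7 = {p2, q2}
  B8 = {p5, q5}
  B9 = {p1, q1}
p0 ∈ B0, q0 ∈ B0 → same block
Bisimilar ⇒ trace-equivalent.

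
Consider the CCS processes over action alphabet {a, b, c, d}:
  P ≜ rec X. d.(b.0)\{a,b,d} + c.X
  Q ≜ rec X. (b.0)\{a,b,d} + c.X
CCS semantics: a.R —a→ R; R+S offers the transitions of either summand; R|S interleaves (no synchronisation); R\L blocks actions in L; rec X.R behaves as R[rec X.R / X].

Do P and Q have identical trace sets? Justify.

trace-distinct — witness ⟨d⟩

Reachable graph of P (2 states):
  m0 = rec X. d.(b.0)\{a,b,d} + c.X | —c→ m0, —d→ m1
  m1 = (b.0)\{a,b,d} | deadlocked
Reachable graph of Q (1 states):
  n0 = rec X. (b.0)\{a,b,d} + c.X | —c→ n0
Run σ = ⟨d⟩ on P: start {m0}
  step 1 (d): {m1}
  — P admits the full trace.
Run σ = ⟨d⟩ on Q: start {n0}
  step 1 (d): no successor for Q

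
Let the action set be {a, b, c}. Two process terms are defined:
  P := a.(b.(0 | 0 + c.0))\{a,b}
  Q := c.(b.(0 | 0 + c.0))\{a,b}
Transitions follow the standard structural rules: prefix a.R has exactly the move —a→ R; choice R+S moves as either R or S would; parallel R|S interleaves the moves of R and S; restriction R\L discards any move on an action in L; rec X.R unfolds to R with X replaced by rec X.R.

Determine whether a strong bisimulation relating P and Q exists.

not bisimilar

P's transition system — 2 states:
  u0 = a.(b.(0 | 0 + c.0))\{a,b} has moves ··a··> u1
  u1 = (b.(0 | 0 + c.0))\{a,b} has moves ∅
Q's transition system — 2 states:
  v0 = c.(b.(0 | 0 + c.0))\{a,b} has moves ··c··> v1
  v1 = (b.(0 | 0 + c.0))\{a,b} has moves ∅
Coarsest stable partition (strong bisimilarity classes):
  B0 = {u0}
  B1 = {u1, v1}
  B2 = {v0}
u0 ∈ B0, v0 ∈ B2 → different blocks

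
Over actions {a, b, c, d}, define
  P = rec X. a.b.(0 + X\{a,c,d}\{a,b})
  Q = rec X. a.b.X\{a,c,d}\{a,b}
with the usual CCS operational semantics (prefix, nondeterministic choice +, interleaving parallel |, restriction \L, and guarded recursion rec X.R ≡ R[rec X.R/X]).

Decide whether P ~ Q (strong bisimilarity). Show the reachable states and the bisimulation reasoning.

bisimilar

Reachable graph of P (3 states):
  u0 = rec X. a.b.(0 + X\{a,c,d}\{a,b}) → —a→ u1
  u1 = b.(0 + (rec X. a.b.(0 + X\{a,c,d}\{a,b}))\{a,c,d}\{a,b}) → —b→ u2
  u2 = 0 + (rec X. a.b.(0 + X\{a,c,d}\{a,b}))\{a,c,d}\{a,b} → stopped
Reachable graph of Q (3 states):
  v0 = rec X. a.b.X\{a,c,d}\{a,b} → —a→ v1
  v1 = b.(rec X. a.b.X\{a,c,d}\{a,b})\{a,c,d}\{a,b} → —b→ v2
  v2 = (rec X. a.b.X\{a,c,d}\{a,b})\{a,c,d}\{a,b} → stopped
Bisimilarity quotient blocks:
  B0 = {u0, v0}
  B1 = {u1, v1}
  B2 = {u2, v2}
u0 ∈ B0, v0 ∈ B0 → same block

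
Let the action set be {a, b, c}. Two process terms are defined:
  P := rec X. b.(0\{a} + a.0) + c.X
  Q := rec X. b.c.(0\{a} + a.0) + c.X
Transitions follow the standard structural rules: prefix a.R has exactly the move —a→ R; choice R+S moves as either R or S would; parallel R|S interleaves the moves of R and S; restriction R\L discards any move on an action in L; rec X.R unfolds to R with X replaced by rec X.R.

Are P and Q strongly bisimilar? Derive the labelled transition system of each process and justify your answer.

not bisimilar

P's transition system — 3 states:
  m0 = rec X. b.(0\{a} + a.0) + c.X ⊢ —b→ m1, —c→ m0
  m1 = 0\{a} + a.0 ⊢ —a→ m2
  m2 = 0 ⊢ stopped
Q's transition system — 4 states:
  n0 = rec X. b.c.(0\{a} + a.0) + c.X ⊢ —b→ n1, —c→ n0
  n1 = c.(0\{a} + a.0) ⊢ —c→ n2
  n2 = 0\{a} + a.0 ⊢ —a→ n3
  n3 = 0 ⊢ stopped
Partition-refinement fixed point:
  B0 = {m0}
  B1 = {m1, n2}
  B2 = {m2, n3}
  B3 = {n0}
  B4 = {n1}
m0 ∈ B0, n0 ∈ B3 → different blocks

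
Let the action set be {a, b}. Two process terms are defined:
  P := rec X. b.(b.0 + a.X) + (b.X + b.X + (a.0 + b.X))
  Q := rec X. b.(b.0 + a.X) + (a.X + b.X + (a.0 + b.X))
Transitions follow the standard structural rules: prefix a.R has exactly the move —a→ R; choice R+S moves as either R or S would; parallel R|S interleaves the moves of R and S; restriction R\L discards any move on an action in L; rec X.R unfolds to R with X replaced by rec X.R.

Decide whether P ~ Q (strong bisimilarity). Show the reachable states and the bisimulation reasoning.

P's transition system — 3 states:
  m0 = rec X. b.(b.0 + a.X) + (b.X + b.X + (a.0 + b.X)) :: -a-> m1, -b-> m0, -b-> m2
  m1 = 0 :: stopped
  m2 = b.0 + a.(rec X. b.(b.0 + a.X) + (b.X + b.X + (a.0 + b.X))) :: -a-> m0, -b-> m1
Q's transition system — 3 states:
  n0 = rec X. b.(b.0 + a.X) + (a.X + b.X + (a.0 + b.X)) :: -a-> n0, -a-> n1, -b-> n0, -b-> n2
  n1 = 0 :: stopped
  n2 = b.0 + a.(rec X. b.(b.0 + a.X) + (a.X + b.X + (a.0 + b.X))) :: -a-> n0, -b-> n1
Partition-refinement fixed point:
  B0 = {m0}
  B1 = {m1, n1}
  B2 = {m2}
  B3 = {n0}
  B4 = {n2}
m0 ∈ B0, n0 ∈ B3 → different blocks

P ≁ Q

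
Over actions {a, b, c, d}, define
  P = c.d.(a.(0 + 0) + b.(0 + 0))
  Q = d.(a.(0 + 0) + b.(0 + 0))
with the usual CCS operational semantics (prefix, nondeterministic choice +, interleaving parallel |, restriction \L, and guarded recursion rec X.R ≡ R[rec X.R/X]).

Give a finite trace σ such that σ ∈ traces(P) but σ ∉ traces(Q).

Reachable graph of P (4 states):
  s0 = c.d.(a.(0 + 0) + b.(0 + 0)) :: --c--▸ s1
  s1 = d.(a.(0 + 0) + b.(0 + 0)) :: --d--▸ s2
  s2 = a.(0 + 0) + b.(0 + 0) :: --a--▸ s3, --b--▸ s3
  s3 = 0 + 0 :: deadlocked
Reachable graph of Q (3 states):
  t0 = d.(a.(0 + 0) + b.(0 + 0)) :: --d--▸ t1
  t1 = a.(0 + 0) + b.(0 + 0) :: --a--▸ t2, --b--▸ t2
  t2 = 0 + 0 :: deadlocked
Executing c from P (initial set {s0}):
  after c @ step 1: {s1}
  — P admits the full trace.
Executing c from Q (initial set {t0}):
  after c @ step 1: no successor for Q

c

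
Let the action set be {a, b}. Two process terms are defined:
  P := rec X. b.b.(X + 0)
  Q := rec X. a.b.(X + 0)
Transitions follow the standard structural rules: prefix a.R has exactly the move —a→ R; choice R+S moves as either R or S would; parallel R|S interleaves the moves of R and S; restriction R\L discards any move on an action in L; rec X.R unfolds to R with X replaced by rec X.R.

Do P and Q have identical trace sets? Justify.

LTS(P): 3 reachable states
  s0 = rec X. b.b.(X + 0) :: --b--▸ s1
  s1 = b.((rec X. b.b.(X + 0)) + 0) :: --b--▸ s2
  s2 = (rec X. b.b.(X + 0)) + 0 :: --b--▸ s1
LTS(Q): 3 reachable states
  t0 = rec X. a.b.(X + 0) :: --a--▸ t1
  t1 = b.((rec X. a.b.(X + 0)) + 0) :: --b--▸ t2
  t2 = (rec X. a.b.(X + 0)) + 0 :: --a--▸ t1
Run σ = ⟨b⟩ on P: start {s0}
  [1] b ⇒ {s1}
  P completes σ.
Run σ = ⟨b⟩ on Q: start {t0}
  [1] b ⇒ ∅ (Q stuck)

traces(P) ≠ traces(Q) — witness ⟨b⟩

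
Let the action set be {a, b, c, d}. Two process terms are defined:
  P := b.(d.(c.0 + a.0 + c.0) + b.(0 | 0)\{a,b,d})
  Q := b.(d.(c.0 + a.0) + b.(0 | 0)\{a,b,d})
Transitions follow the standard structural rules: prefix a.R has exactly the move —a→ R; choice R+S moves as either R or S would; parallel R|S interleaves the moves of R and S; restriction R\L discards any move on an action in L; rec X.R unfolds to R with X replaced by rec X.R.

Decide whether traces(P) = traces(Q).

YES

P's transition system — 5 states:
  m0 = b.(d.(c.0 + a.0 + c.0) + b.(0 | 0)\{a,b,d}) → ··b··> m1
  m1 = d.(c.0 + a.0 + c.0) + b.(0 | 0)\{a,b,d} → ··b··> m2, ··d··> m3
  m2 = (0 | 0)\{a,b,d} → ∅
  m3 = c.0 + a.0 + c.0 → ··a··> m4, ··c··> m4
  m4 = 0 → ∅
Q's transition system — 5 states:
  n0 = b.(d.(c.0 + a.0) + b.(0 | 0)\{a,b,d}) → ··b··> n1
  n1 = d.(c.0 + a.0) + b.(0 | 0)\{a,b,d} → ··b··> n2, ··d··> n3
  n2 = (0 | 0)\{a,b,d} → ∅
  n3 = c.0 + a.0 → ··a··> n4, ··c··> n4
  n4 = 0 → ∅
Coarsest stable partition (strong bisimilarity classes):
  B0 = {m0, n0}
  B1 = {m1, n1}
  B2 = {m3, n3}
  B3 = {m2, m4, n2, n4}
m0 ∈ B0, n0 ∈ B0 → same block
Bisimilar ⇒ trace-equivalent.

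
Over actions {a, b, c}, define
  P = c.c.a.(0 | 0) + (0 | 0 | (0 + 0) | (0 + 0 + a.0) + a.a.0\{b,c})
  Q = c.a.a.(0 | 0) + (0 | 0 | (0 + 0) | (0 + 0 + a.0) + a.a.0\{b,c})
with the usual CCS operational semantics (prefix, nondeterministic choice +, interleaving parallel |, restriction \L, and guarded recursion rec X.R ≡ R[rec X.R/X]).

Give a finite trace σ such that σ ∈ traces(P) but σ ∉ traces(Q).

LTS(P): 7 reachable states
  p0 = c.c.a.(0 | 0) + (0 | 0 | (0 + 0) | (0 + 0 + a.0) + a.a.0\{b,c}) :: --a--▸ p1, --a--▸ p2, --c--▸ p3
  p1 = 0 | 0 | (0 + 0) | 0 :: ·
  p2 = a.0\{b,c} :: --a--▸ p4
  p3 = c.a.(0 | 0) :: --c--▸ p5
  p4 = 0\{b,c} :: ·
  p5 = a.(0 | 0) :: --a--▸ p6
  p6 = 0 | 0 :: ·
LTS(Q): 7 reachable states
  q0 = c.a.a.(0 | 0) + (0 | 0 | (0 + 0) | (0 + 0 + a.0) + a.a.0\{b,c}) :: --a--▸ q1, --a--▸ q2, --c--▸ q3
  q1 = 0 | 0 | (0 + 0) | 0 :: ·
  q2 = a.0\{b,c} :: --a--▸ q4
  q3 = a.a.(0 | 0) :: --a--▸ q5
  q4 = 0\{b,c} :: ·
  q5 = a.(0 | 0) :: --a--▸ q6
  q6 = 0 | 0 :: ·
Trace ⟨cc⟩ through P, begin at {p0}:
  step 1 (c): {p3}
  step 2 (c): {p5}
  — P admits the full trace.
Trace ⟨cc⟩ through Q, begin at {q0}:
  step 1 (c): {q3}
  step 2 (c): no successor for Q

cc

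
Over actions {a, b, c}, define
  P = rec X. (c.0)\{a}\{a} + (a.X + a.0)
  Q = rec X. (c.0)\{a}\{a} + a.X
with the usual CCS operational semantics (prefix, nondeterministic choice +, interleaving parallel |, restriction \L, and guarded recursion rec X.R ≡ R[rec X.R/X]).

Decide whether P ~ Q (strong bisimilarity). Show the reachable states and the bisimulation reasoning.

Reachable graph of P (3 states):
  p0 = rec X. (c.0)\{a}\{a} + (a.X + a.0) ⊢ ··a··> p0, ··a··> p1, ··c··> p2
  p1 = 0 ⊢ ·
  p2 = 0\{a}\{a} ⊢ ·
Reachable graph of Q (2 states):
  q0 = rec X. (c.0)\{a}\{a} + a.X ⊢ ··a··> q0, ··c··> q1
  q1 = 0\{a}\{a} ⊢ ·
Bisimilarity quotient blocks:
  B0 = {p0}
  B1 = {p1, p2, q1}
  B2 = {q0}
p0 ∈ B0, q0 ∈ B2 → different blocks

P ≁ Q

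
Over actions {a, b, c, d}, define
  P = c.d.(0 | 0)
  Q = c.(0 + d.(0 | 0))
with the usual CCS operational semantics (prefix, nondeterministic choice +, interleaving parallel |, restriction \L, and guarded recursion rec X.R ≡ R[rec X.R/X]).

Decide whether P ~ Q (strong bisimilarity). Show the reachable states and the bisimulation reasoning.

LTS(P): 3 reachable states
  m0 = c.d.(0 | 0) :: ··c··> m1
  m1 = d.(0 | 0) :: ··d··> m2
  m2 = 0 | 0 :: (no moves)
LTS(Q): 3 reachable states
  n0 = c.(0 + d.(0 | 0)) :: ··c··> n1
  n1 = 0 + d.(0 | 0) :: ··d··> n2
  n2 = 0 | 0 :: (no moves)
Coarsest stable partition (strong bisimilarity classes):
  B0 = {m0, n0}
  B1 = {m1, n1}
  B2 = {m2, n2}
m0 ∈ B0, n0 ∈ B0 → same block

YES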